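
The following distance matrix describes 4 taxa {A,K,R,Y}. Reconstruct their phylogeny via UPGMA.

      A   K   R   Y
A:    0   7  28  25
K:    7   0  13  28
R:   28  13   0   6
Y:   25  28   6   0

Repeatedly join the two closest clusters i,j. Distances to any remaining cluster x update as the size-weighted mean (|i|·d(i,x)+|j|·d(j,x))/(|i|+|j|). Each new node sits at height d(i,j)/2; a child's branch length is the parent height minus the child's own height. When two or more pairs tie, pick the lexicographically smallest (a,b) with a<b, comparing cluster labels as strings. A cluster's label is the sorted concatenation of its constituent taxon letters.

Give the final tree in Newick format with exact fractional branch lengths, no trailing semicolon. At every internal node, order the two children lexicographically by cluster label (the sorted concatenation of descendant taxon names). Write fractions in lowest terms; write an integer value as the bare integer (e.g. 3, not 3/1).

1. join R+Y (d=6) ⇒ RY; edges |R|=3, |Y|=3
  updated: d(A,RY)=53/2, d(K,RY)=41/2
2. join A+K (d=7) ⇒ AK; edges |A|=7/2, |K|=7/2
  updated: d(AK,RY)=47/2
3. join AK+RY (d=47/2) ⇒ AKRY; edges |AK|=33/4, |RY|=35/4
final tree: ((A:7/2,K:7/2):33/4,(R:3,Y:3):35/4)
total length: 30

((A:7/2,K:7/2):33/4,(R:3,Y:3):35/4)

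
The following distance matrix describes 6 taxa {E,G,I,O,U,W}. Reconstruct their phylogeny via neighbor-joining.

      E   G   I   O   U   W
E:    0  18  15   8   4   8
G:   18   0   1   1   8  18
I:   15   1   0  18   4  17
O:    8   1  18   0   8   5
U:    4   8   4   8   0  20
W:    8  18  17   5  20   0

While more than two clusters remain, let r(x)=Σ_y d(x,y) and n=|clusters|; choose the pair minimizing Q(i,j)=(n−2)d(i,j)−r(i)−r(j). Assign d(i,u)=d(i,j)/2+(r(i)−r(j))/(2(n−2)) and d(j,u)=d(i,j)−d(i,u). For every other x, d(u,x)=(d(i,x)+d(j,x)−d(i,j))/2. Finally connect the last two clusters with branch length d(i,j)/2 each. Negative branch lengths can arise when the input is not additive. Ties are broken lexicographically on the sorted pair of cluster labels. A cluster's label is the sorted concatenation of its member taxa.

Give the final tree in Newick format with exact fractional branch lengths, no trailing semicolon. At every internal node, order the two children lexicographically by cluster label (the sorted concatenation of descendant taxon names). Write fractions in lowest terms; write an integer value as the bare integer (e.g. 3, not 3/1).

(((E:9/4,((G:-5/8,I:13/8):53/12,U:13/12):5):13/4,O:0):5/2,W:5/2)

1. join G+I (d=1, Q=-97) ⇒ GI; edges |G|=-5/8, |I|=13/8
  updated: d(E,GI)=16, d(GI,O)=9, d(GI,U)=11/2, d(GI,W)=17
2. join GI+U (d=11/2, Q=-137/2) ⇒ GIU; edges |GI|=53/12, |U|=13/12
  updated: d(E,GIU)=29/4, d(GIU,O)=23/4, d(GIU,W)=63/4
3. join E+GIU (d=29/4, Q=-75/2) ⇒ EGIU; edges |E|=9/4, |GIU|=5
  updated: d(EGIU,O)=13/4, d(EGIU,W)=33/4
4. join EGIU+O (d=13/4, Q=-33/2) ⇒ EGIOU; edges |EGIU|=13/4, |O|=0
  updated: d(EGIOU,W)=5
5. join EGIOU+W (d=5) ⇒ EGIOUW; edges |EGIOU|=5/2, |W|=5/2
final tree: (((E:9/4,((G:-5/8,I:13/8):53/12,U:13/12):5):13/4,O:0):5/2,W:5/2)
total length: 22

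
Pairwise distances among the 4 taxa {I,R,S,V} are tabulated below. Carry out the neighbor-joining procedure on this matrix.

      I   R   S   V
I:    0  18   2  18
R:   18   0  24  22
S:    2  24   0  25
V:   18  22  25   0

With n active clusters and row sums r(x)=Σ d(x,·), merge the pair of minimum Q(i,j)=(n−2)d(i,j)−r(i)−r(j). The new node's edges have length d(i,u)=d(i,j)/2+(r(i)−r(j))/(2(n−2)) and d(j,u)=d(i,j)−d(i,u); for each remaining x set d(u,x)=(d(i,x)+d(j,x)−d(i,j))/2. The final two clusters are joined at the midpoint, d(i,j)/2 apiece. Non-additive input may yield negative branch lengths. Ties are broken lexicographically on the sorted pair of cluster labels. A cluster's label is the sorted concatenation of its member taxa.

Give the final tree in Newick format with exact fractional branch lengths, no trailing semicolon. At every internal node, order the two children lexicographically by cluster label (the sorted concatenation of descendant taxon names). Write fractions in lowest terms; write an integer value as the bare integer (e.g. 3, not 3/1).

iteration 1: select I,S (d=2, Q=-85); attach at lengths (-9/4, 17/4); label the merged cluster IS
  updated: d(IS,R)=20, d(IS,V)=41/2
iteration 2: select IS,R (d=20, Q=-125/2); attach at lengths (37/4, 43/4); label the merged cluster IRS
  updated: d(IRS,V)=45/4
iteration 3: select IRS,V (d=45/4); attach at lengths (45/8, 45/8); label the merged cluster IRSV
final tree: (((I:-9/4,S:17/4):37/4,R:43/4):45/8,V:45/8)
total length: 133/4

(((I:-9/4,S:17/4):37/4,R:43/4):45/8,V:45/8)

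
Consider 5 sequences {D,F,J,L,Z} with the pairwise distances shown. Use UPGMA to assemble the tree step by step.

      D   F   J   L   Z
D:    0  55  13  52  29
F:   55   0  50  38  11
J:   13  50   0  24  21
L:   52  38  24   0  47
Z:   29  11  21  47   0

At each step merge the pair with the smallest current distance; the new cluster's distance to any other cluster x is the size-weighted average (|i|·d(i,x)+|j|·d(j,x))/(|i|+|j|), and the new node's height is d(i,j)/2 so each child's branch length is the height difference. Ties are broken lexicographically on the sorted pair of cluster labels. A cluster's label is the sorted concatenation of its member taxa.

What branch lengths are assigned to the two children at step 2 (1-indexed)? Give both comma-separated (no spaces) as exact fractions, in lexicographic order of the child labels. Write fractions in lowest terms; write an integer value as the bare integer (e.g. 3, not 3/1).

13/2,13/2

iteration 1: select F,Z (d=11); attach at lengths (11/2, 11/2); label the merged cluster FZ
  updated: d(D,FZ)=42, d(FZ,J)=71/2, d(FZ,L)=85/2
iteration 2: select D,J (d=13); attach at lengths (13/2, 13/2); label the merged cluster DJ
  updated: d(DJ,FZ)=155/4, d(DJ,L)=38
iteration 3: select DJ,L (d=38); attach at lengths (25/2, 19); label the merged cluster DJL
  updated: d(DJL,FZ)=40
iteration 4: select DJL,FZ (d=40); attach at lengths (1, 29/2); label the merged cluster DFJLZ
final tree: (((D:13/2,J:13/2):25/2,L:19):1,(F:11/2,Z:11/2):29/2)
total length: 71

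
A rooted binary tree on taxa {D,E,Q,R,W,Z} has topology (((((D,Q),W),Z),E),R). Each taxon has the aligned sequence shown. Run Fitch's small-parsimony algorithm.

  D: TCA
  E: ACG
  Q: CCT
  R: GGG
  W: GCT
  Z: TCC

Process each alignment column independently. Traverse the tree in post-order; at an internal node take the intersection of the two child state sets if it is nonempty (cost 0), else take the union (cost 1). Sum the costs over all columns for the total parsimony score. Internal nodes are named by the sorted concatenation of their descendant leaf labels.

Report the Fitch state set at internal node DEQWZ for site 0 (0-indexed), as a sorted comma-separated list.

A,T

site 0, node DQ: D={T} ∪ Q={C} → {C,T} (+1)
site 0, node DQW: DQ={C,T} ∪ W={G} → {C,G,T} (+1)
site 0, node DQWZ: DQW={C,G,T} ∩ Z={T} → {T} (+0)
site 0, node DEQWZ: DQWZ={T} ∪ E={A} → {A,T} (+1)
site 0, node DEQRWZ: DEQWZ={A,T} ∪ R={G} → {A,G,T} (+1)
site 1, node DQ: D={C} ∩ Q={C} → {C} (+0)
site 1, node DQW: DQ={C} ∩ W={C} → {C} (+0)
site 1, node DQWZ: DQW={C} ∩ Z={C} → {C} (+0)
site 1, node DEQWZ: DQWZ={C} ∩ E={C} → {C} (+0)
site 1, node DEQRWZ: DEQWZ={C} ∪ R={G} → {C,G} (+1)
site 2, node DQ: D={A} ∪ Q={T} → {A,T} (+1)
site 2, node DQW: DQ={A,T} ∩ W={T} → {T} (+0)
site 2, node DQWZ: DQW={T} ∪ Z={C} → {C,T} (+1)
site 2, node DEQWZ: DQWZ={C,T} ∪ E={G} → {C,G,T} (+1)
site 2, node DEQRWZ: DEQWZ={C,G,T} ∩ R={G} → {G} (+0)
per-site changes: [4, 1, 3]; total = 8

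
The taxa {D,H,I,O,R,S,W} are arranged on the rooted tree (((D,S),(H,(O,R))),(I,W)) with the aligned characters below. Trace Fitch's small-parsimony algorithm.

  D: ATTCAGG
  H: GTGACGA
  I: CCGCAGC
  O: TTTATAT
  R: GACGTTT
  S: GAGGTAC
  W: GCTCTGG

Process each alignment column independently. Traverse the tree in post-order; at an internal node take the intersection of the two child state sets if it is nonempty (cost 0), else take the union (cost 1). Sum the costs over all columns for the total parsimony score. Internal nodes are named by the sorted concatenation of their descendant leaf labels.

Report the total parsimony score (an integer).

23

site 0, node DS: D={A} ∪ S={G} → {A,G} (+1)
site 0, node OR: O={T} ∪ R={G} → {G,T} (+1)
site 0, node HOR: H={G} ∩ OR={G,T} → {G} (+0)
site 0, node DHORS: DS={A,G} ∩ HOR={G} → {G} (+0)
site 0, node IW: I={C} ∪ W={G} → {C,G} (+1)
site 0, node DHIORSW: DHORS={G} ∩ IW={C,G} → {G} (+0)
site 1, node DS: D={T} ∪ S={A} → {A,T} (+1)
site 1, node OR: O={T} ∪ R={A} → {A,T} (+1)
site 1, node HOR: H={T} ∩ OR={A,T} → {T} (+0)
site 1, node DHORS: DS={A,T} ∩ HOR={T} → {T} (+0)
site 1, node IW: I={C} ∩ W={C} → {C} (+0)
site 1, node DHIORSW: DHORS={T} ∪ IW={C} → {C,T} (+1)
site 2, node DS: D={T} ∪ S={G} → {G,T} (+1)
site 2, node OR: O={T} ∪ R={C} → {C,T} (+1)
site 2, node HOR: H={G} ∪ OR={C,T} → {C,G,T} (+1)
site 2, node DHORS: DS={G,T} ∩ HOR={C,G,T} → {G,T} (+0)
site 2, node IW: I={G} ∪ W={T} → {G,T} (+1)
site 2, node DHIORSW: DHORS={G,T} ∩ IW={G,T} → {G,T} (+0)
site 3, node DS: D={C} ∪ S={G} → {C,G} (+1)
site 3, node OR: O={A} ∪ R={G} → {A,G} (+1)
site 3, node HOR: H={A} ∩ OR={A,G} → {A} (+0)
site 3, node DHORS: DS={C,G} ∪ HOR={A} → {A,C,G} (+1)
site 3, node IW: I={C} ∩ W={C} → {C} (+0)
site 3, node DHIORSW: DHORS={A,C,G} ∩ IW={C} → {C} (+0)
site 4, node DS: D={A} ∪ S={T} → {A,T} (+1)
site 4, node OR: O={T} ∩ R={T} → {T} (+0)
site 4, node HOR: H={C} ∪ OR={T} → {C,T} (+1)
site 4, node DHORS: DS={A,T} ∩ HOR={C,T} → {T} (+0)
site 4, node IW: I={A} ∪ W={T} → {A,T} (+1)
site 4, node DHIORSW: DHORS={T} ∩ IW={A,T} → {T} (+0)
site 5, node DS: D={G} ∪ S={A} → {A,G} (+1)
site 5, node OR: O={A} ∪ R={T} → {A,T} (+1)
site 5, node HOR: H={G} ∪ OR={A,T} → {A,G,T} (+1)
site 5, node DHORS: DS={A,G} ∩ HOR={A,G,T} → {A,G} (+0)
site 5, node IW: I={G} ∩ W={G} → {G} (+0)
site 5, node DHIORSW: DHORS={A,G} ∩ IW={G} → {G} (+0)
site 6, node DS: D={G} ∪ S={C} → {C,G} (+1)
site 6, node OR: O={T} ∩ R={T} → {T} (+0)
site 6, node HOR: H={A} ∪ OR={T} → {A,T} (+1)
site 6, node DHORS: DS={C,G} ∪ HOR={A,T} → {A,C,G,T} (+1)
site 6, node IW: I={C} ∪ W={G} → {C,G} (+1)
site 6, node DHIORSW: DHORS={A,C,G,T} ∩ IW={C,G} → {C,G} (+0)
per-site changes: [3, 3, 4, 3, 3, 3, 4]; total = 23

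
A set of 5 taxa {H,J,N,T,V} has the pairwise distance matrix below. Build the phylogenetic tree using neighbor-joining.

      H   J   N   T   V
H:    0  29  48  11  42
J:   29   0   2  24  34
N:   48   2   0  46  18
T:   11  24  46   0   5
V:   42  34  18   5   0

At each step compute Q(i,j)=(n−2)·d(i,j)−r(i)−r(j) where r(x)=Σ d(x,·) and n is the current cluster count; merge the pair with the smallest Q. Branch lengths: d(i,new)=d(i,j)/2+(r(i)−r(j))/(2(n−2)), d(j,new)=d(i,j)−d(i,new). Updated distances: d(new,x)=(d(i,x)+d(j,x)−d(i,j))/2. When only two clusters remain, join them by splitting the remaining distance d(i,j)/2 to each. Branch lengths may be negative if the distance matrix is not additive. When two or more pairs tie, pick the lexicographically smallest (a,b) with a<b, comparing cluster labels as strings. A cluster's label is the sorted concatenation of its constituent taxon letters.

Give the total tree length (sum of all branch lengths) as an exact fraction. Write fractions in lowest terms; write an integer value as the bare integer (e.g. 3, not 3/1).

397/8

step 1: merge (J,N) at d=2, Q=-197; branch lengths J→-19/6, N→31/6; new cluster JN
  updated: d(H,JN)=75/2, d(JN,T)=34, d(JN,V)=25
step 2: merge (H,T) at d=11, Q=-237/2; branch lengths H→125/8, T→-37/8; new cluster HT
  updated: d(HT,JN)=121/4, d(HT,V)=18
step 3: merge (HT,JN) at d=121/4, Q=-293/4; branch lengths HT→93/8, JN→149/8; new cluster HJNT
  updated: d(HJNT,V)=51/8
step 4: merge (HJNT,V) at d=51/8; branch lengths HJNT→51/16, V→51/16; new cluster HJNTV
final tree: (((H:125/8,T:-37/8):93/8,(J:-19/6,N:31/6):149/8):51/16,V:51/16)
total length: 397/8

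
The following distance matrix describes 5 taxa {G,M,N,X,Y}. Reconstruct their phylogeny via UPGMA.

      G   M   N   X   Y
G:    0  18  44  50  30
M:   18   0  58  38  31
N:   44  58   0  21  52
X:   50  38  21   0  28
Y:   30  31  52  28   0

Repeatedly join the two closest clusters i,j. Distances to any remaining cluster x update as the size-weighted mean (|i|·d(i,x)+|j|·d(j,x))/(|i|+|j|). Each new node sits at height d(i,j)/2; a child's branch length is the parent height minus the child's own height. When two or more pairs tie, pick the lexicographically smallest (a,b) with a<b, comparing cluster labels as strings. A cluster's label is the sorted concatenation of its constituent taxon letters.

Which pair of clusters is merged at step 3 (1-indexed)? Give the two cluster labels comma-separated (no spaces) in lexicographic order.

step 1: merge (G,M) at d=18; branch lengths G→9, M→9; new cluster GM
  updated: d(GM,N)=51, d(GM,X)=44, d(GM,Y)=61/2
step 2: merge (N,X) at d=21; branch lengths N→21/2, X→21/2; new cluster NX
  updated: d(GM,NX)=95/2, d(NX,Y)=40
step 3: merge (GM,Y) at d=61/2; branch lengths GM→25/4, Y→61/4; new cluster GMY
  updated: d(GMY,NX)=45
step 4: merge (GMY,NX) at d=45; branch lengths GMY→29/4, NX→12; new cluster GMNXY
final tree: (((G:9,M:9):25/4,Y:61/4):29/4,(N:21/2,X:21/2):12)
total length: 319/4

GM,Y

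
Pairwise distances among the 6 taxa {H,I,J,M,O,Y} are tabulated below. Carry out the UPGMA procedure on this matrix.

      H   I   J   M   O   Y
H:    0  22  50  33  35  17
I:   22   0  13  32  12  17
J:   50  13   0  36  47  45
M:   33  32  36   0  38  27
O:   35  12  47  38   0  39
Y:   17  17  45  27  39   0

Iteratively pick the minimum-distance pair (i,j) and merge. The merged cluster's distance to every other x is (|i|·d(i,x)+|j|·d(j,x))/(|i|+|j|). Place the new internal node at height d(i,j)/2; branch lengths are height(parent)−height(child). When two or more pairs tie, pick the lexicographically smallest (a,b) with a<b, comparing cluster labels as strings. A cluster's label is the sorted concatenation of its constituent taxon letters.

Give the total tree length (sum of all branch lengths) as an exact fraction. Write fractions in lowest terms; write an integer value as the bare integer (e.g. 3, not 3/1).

step 1: merge (I,O) at d=12; branch lengths I→6, O→6; new cluster IO
  updated: d(H,IO)=57/2, d(IO,J)=30, d(IO,M)=35, d(IO,Y)=28
step 2: merge (H,Y) at d=17; branch lengths H→17/2, Y→17/2; new cluster HY
  updated: d(HY,IO)=113/4, d(HY,J)=95/2, d(HY,M)=30
step 3: merge (HY,IO) at d=113/4; branch lengths HY→45/8, IO→65/8; new cluster HIOY
  updated: d(HIOY,J)=155/4, d(HIOY,M)=65/2
step 4: merge (HIOY,M) at d=65/2; branch lengths HIOY→17/8, M→65/4; new cluster HIMOY
  updated: d(HIMOY,J)=191/5
step 5: merge (HIMOY,J) at d=191/5; branch lengths HIMOY→57/20, J→191/10; new cluster HIJMOY
final tree: ((((H:17/2,Y:17/2):45/8,(I:6,O:6):65/8):17/8,M:65/4):57/20,J:191/10)
total length: 3323/40

3323/40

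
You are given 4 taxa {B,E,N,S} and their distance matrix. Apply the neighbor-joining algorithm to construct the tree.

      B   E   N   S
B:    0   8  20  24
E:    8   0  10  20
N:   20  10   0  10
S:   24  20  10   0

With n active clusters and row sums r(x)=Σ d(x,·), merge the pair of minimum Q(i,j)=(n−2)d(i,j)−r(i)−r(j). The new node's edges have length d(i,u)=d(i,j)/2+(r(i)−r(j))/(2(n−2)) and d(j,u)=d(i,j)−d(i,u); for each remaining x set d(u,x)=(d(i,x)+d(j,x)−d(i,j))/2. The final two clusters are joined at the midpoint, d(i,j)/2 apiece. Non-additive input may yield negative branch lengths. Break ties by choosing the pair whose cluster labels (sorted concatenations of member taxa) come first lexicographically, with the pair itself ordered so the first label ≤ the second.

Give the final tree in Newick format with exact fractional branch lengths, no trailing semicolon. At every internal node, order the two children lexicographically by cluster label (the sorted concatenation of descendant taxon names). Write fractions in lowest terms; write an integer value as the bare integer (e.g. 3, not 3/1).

1. join B+E (d=8, Q=-74) ⇒ BE; edges |B|=15/2, |E|=1/2
  updated: d(BE,N)=11, d(BE,S)=18
2. join BE+N (d=11, Q=-39) ⇒ BEN; edges |BE|=19/2, |N|=3/2
  updated: d(BEN,S)=17/2
3. join BEN+S (d=17/2) ⇒ BENS; edges |BEN|=17/4, |S|=17/4
final tree: (((B:15/2,E:1/2):19/2,N:3/2):17/4,S:17/4)
total length: 55/2

(((B:15/2,E:1/2):19/2,N:3/2):17/4,S:17/4)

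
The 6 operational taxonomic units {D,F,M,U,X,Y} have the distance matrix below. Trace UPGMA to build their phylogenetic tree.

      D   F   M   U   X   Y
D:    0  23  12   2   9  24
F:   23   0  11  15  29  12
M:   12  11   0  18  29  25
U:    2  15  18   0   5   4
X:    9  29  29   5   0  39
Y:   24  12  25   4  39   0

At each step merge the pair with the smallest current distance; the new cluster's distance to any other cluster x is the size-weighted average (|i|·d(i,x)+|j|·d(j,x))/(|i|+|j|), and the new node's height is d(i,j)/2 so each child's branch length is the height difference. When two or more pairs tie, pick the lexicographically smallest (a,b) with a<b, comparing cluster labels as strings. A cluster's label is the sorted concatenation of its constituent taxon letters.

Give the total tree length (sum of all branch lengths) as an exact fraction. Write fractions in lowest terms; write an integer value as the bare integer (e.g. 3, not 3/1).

1465/36

step 1: merge (D,U) at d=2; branch lengths D→1, U→1; new cluster DU
  updated: d(DU,F)=19, d(DU,M)=15, d(DU,X)=7, d(DU,Y)=14
step 2: merge (DU,X) at d=7; branch lengths DU→5/2, X→7/2; new cluster DUX
  updated: d(DUX,F)=67/3, d(DUX,M)=59/3, d(DUX,Y)=67/3
step 3: merge (F,M) at d=11; branch lengths F→11/2, M→11/2; new cluster FM
  updated: d(DUX,FM)=21, d(FM,Y)=37/2
step 4: merge (FM,Y) at d=37/2; branch lengths FM→15/4, Y→37/4; new cluster FMY
  updated: d(DUX,FMY)=193/9
step 5: merge (DUX,FMY) at d=193/9; branch lengths DUX→65/9, FMY→53/36; new cluster DFMUXY
final tree: (((D:1,U:1):5/2,X:7/2):65/9,((F:11/2,M:11/2):15/4,Y:37/4):53/36)
total length: 1465/36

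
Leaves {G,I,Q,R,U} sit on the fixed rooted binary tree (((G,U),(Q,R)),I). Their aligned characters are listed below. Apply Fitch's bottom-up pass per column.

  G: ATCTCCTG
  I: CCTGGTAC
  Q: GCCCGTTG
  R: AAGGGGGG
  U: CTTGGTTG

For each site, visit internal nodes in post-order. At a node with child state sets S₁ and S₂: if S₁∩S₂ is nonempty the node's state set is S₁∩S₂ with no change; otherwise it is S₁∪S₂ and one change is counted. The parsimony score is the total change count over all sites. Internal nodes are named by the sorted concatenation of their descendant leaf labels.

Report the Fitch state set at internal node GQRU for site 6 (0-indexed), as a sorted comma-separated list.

T

[col 0] GU: children G:{A}, U:{C} ∪→ {A,C}; cost 1
[col 0] QR: children Q:{G}, R:{A} ∪→ {A,G}; cost 1
[col 0] GQRU: children GU:{A,C}, QR:{A,G} ∩→ {A}; cost 0
[col 0] GIQRU: children GQRU:{A}, I:{C} ∪→ {A,C}; cost 1
[col 1] GU: children G:{T}, U:{T} ∩→ {T}; cost 0
[col 1] QR: children Q:{C}, R:{A} ∪→ {A,C}; cost 1
[col 1] GQRU: children GU:{T}, QR:{A,C} ∪→ {A,C,T}; cost 1
[col 1] GIQRU: children GQRU:{A,C,T}, I:{C} ∩→ {C}; cost 0
[col 2] GU: children G:{C}, U:{T} ∪→ {C,T}; cost 1
[col 2] QR: children Q:{C}, R:{G} ∪→ {C,G}; cost 1
[col 2] GQRU: children GU:{C,T}, QR:{C,G} ∩→ {C}; cost 0
[col 2] GIQRU: children GQRU:{C}, I:{T} ∪→ {C,T}; cost 1
[col 3] GU: children G:{T}, U:{G} ∪→ {G,T}; cost 1
[col 3] QR: children Q:{C}, R:{G} ∪→ {C,G}; cost 1
[col 3] GQRU: children GU:{G,T}, QR:{C,G} ∩→ {G}; cost 0
[col 3] GIQRU: children GQRU:{G}, I:{G} ∩→ {G}; cost 0
[col 4] GU: children G:{C}, U:{G} ∪→ {C,G}; cost 1
[col 4] QR: children Q:{G}, R:{G} ∩→ {G}; cost 0
[col 4] GQRU: children GU:{C,G}, QR:{G} ∩→ {G}; cost 0
[col 4] GIQRU: children GQRU:{G}, I:{G} ∩→ {G}; cost 0
[col 5] GU: children G:{C}, U:{T} ∪→ {C,T}; cost 1
[col 5] QR: children Q:{T}, R:{G} ∪→ {G,T}; cost 1
[col 5] GQRU: children GU:{C,T}, QR:{G,T} ∩→ {T}; cost 0
[col 5] GIQRU: children GQRU:{T}, I:{T} ∩→ {T}; cost 0
[col 6] GU: children G:{T}, U:{T} ∩→ {T}; cost 0
[col 6] QR: children Q:{T}, R:{G} ∪→ {G,T}; cost 1
[col 6] GQRU: children GU:{T}, QR:{G,T} ∩→ {T}; cost 0
[col 6] GIQRU: children GQRU:{T}, I:{A} ∪→ {A,T}; cost 1
[col 7] GU: children G:{G}, U:{G} ∩→ {G}; cost 0
[col 7] QR: children Q:{G}, R:{G} ∩→ {G}; cost 0
[col 7] GQRU: children GU:{G}, QR:{G} ∩→ {G}; cost 0
[col 7] GIQRU: children GQRU:{G}, I:{C} ∪→ {C,G}; cost 1
per-site changes: [3, 2, 3, 2, 1, 2, 2, 1]; total = 16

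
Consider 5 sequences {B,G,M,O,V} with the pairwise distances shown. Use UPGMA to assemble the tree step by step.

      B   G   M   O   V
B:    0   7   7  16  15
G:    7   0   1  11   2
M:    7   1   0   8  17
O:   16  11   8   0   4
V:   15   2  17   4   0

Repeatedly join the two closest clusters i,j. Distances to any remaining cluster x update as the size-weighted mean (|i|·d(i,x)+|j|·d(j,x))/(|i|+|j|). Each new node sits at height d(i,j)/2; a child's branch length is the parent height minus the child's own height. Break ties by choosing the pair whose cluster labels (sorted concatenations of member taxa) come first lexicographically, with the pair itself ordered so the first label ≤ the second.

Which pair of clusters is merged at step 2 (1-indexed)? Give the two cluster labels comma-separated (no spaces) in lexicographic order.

iteration 1: select G,M (d=1); attach at lengths (1/2, 1/2); label the merged cluster GM
  updated: d(B,GM)=7, d(GM,O)=19/2, d(GM,V)=19/2
iteration 2: select O,V (d=4); attach at lengths (2, 2); label the merged cluster OV
  updated: d(B,OV)=31/2, d(GM,OV)=19/2
iteration 3: select B,GM (d=7); attach at lengths (7/2, 3); label the merged cluster BGM
  updated: d(BGM,OV)=23/2
iteration 4: select BGM,OV (d=23/2); attach at lengths (9/4, 15/4); label the merged cluster BGMOV
final tree: ((B:7/2,(G:1/2,M:1/2):3):9/4,(O:2,V:2):15/4)
total length: 35/2

O,V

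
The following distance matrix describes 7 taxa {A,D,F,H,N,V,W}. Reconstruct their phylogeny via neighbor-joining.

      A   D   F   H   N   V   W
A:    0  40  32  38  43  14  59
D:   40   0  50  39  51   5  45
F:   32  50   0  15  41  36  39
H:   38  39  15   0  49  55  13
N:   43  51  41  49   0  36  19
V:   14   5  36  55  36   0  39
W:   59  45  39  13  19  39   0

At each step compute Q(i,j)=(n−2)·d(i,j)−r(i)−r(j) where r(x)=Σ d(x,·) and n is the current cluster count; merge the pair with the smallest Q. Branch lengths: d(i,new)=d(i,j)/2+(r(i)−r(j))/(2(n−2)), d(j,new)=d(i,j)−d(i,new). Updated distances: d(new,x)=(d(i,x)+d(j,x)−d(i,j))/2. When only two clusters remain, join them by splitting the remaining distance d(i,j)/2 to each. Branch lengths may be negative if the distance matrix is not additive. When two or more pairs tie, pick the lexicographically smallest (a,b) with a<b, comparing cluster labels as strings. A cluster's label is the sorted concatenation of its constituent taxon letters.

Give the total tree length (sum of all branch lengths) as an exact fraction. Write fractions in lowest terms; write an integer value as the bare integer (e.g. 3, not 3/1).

1507/16

1. join D+V (d=5, Q=-390) ⇒ DV; edges |D|=7, |V|=-2
  updated: d(A,DV)=49/2, d(DV,F)=81/2, d(DV,H)=89/2, d(DV,N)=41, d(DV,W)=79/2
2. join A+DV (d=49/2, Q=-577/2) ⇒ ADV; edges |A|=209/16, |DV|=183/16
  updated: d(ADV,F)=24, d(ADV,H)=29, d(ADV,N)=119/4, d(ADV,W)=37
3. join N+W (d=19, Q=-759/4) ⇒ NW; edges |N|=117/8, |W|=35/8
  updated: d(ADV,NW)=191/8, d(F,NW)=61/2, d(H,NW)=43/2
4. join ADV+NW (d=191/8, Q=-105) ⇒ ADNVW; edges |ADV|=195/16, |NW|=187/16
  updated: d(ADNVW,F)=245/16, d(ADNVW,H)=213/16
5. join ADNVW+F (d=245/16, Q=-349/8) ⇒ ADFNVW; edges |ADNVW|=109/16, |F|=17/2
  updated: d(ADFNVW,H)=13/2
6. join ADFNVW+H (d=13/2) ⇒ ADFHNVW; edges |ADFNVW|=13/4, |H|=13/4
final tree: ((((A:209/16,(D:7,V:-2):183/16):195/16,(N:117/8,W:35/8):187/16):109/16,F:17/2):13/4,H:13/4)
total length: 1507/16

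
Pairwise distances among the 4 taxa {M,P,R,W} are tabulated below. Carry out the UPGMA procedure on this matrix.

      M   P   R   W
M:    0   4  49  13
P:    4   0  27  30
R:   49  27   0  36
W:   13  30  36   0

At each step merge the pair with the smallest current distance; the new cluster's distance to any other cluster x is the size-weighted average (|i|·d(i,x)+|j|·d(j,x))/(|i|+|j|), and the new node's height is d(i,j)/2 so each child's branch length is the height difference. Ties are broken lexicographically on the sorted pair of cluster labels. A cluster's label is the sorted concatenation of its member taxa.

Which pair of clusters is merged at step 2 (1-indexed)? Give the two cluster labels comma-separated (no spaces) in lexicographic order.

MP,W

iteration 1: select M,P (d=4); attach at lengths (2, 2); label the merged cluster MP
  updated: d(MP,R)=38, d(MP,W)=43/2
iteration 2: select MP,W (d=43/2); attach at lengths (35/4, 43/4); label the merged cluster MPW
  updated: d(MPW,R)=112/3
iteration 3: select MPW,R (d=112/3); attach at lengths (95/12, 56/3); label the merged cluster MPRW
final tree: (((M:2,P:2):35/4,W:43/4):95/12,R:56/3)
total length: 601/12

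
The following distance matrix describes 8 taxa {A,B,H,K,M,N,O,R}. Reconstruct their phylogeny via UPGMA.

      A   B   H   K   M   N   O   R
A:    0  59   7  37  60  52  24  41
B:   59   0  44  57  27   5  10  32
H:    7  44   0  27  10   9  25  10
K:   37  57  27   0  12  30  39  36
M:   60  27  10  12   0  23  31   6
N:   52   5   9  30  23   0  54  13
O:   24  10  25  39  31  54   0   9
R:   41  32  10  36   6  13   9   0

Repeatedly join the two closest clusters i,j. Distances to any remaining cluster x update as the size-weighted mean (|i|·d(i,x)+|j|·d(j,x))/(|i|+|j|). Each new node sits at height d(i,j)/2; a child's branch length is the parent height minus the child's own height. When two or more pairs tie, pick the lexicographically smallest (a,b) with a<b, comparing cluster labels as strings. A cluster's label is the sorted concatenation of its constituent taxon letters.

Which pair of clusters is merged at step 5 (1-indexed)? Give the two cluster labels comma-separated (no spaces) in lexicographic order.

BN,MOR

step 1: merge (B,N) at d=5; branch lengths B→5/2, N→5/2; new cluster BN
  updated: d(A,BN)=111/2, d(BN,H)=53/2, d(BN,K)=87/2, d(BN,M)=25, d(BN,O)=32, d(BN,R)=45/2
step 2: merge (M,R) at d=6; branch lengths M→3, R→3; new cluster MR
  updated: d(A,MR)=101/2, d(BN,MR)=95/4, d(H,MR)=10, d(K,MR)=24, d(MR,O)=20
step 3: merge (A,H) at d=7; branch lengths A→7/2, H→7/2; new cluster AH
  updated: d(AH,BN)=41, d(AH,K)=32, d(AH,MR)=121/4, d(AH,O)=49/2
step 4: merge (MR,O) at d=20; branch lengths MR→7, O→10; new cluster MOR
  updated: d(AH,MOR)=85/3, d(BN,MOR)=53/2, d(K,MOR)=29
step 5: merge (BN,MOR) at d=53/2; branch lengths BN→43/4, MOR→13/4; new cluster BMNOR
  updated: d(AH,BMNOR)=167/5, d(BMNOR,K)=174/5
step 6: merge (AH,K) at d=32; branch lengths AH→25/2, K→16; new cluster AHK
  updated: d(AHK,BMNOR)=508/15
step 7: merge (AHK,BMNOR) at d=508/15; branch lengths AHK→14/15, BMNOR→221/60; new cluster ABHKMNOR
final tree: (((A:7/2,H:7/2):25/2,K:16):14/15,((B:5/2,N:5/2):43/4,((M:3,R:3):7,O:10):13/4):221/60)
total length: 4927/60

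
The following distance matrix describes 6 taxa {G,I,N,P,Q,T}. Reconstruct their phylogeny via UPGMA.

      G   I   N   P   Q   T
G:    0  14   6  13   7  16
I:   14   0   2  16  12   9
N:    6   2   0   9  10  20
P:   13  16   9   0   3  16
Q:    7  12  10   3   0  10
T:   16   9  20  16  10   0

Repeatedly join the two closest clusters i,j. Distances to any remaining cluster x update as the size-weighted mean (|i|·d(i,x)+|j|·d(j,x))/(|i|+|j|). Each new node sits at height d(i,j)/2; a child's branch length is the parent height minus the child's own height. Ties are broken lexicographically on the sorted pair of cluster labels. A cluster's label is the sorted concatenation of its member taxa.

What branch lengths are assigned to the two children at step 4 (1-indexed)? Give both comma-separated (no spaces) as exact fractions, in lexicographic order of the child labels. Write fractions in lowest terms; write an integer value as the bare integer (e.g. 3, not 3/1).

7/12,49/12

1. join I+N (d=2) ⇒ IN; edges |I|=1, |N|=1
  updated: d(G,IN)=10, d(IN,P)=25/2, d(IN,Q)=11, d(IN,T)=29/2
2. join P+Q (d=3) ⇒ PQ; edges |P|=3/2, |Q|=3/2
  updated: d(G,PQ)=10, d(IN,PQ)=47/4, d(PQ,T)=13
3. join G+IN (d=10) ⇒ GIN; edges |G|=5, |IN|=4
  updated: d(GIN,PQ)=67/6, d(GIN,T)=15
4. join GIN+PQ (d=67/6) ⇒ GINPQ; edges |GIN|=7/12, |PQ|=49/12
  updated: d(GINPQ,T)=71/5
5. join GINPQ+T (d=71/5) ⇒ GINPQT; edges |GINPQ|=91/60, |T|=71/10
final tree: (((G:5,(I:1,N:1):4):7/12,(P:3/2,Q:3/2):49/12):91/60,T:71/10)
total length: 1637/60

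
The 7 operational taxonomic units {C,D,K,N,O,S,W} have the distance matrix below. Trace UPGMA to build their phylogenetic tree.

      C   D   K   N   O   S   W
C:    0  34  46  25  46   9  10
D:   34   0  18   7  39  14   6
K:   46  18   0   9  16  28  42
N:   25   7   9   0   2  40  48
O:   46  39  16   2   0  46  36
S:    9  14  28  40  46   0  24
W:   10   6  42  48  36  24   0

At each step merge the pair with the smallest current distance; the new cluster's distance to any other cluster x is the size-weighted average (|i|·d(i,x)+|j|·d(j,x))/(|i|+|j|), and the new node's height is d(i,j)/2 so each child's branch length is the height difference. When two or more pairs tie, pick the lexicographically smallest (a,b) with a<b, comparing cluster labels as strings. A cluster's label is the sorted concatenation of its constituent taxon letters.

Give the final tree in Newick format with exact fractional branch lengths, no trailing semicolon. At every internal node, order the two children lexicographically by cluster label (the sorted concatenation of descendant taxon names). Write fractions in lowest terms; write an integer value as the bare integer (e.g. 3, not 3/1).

(((C:9/2,S:9/2):23/4,(D:3,W:3):29/4):175/24,(K:25/4,(N:1,O:1):21/4):271/24)

iteration 1: select N,O (d=2); attach at lengths (1, 1); label the merged cluster NO
  updated: d(C,NO)=71/2, d(D,NO)=23, d(K,NO)=25/2, d(NO,S)=43, d(NO,W)=42
iteration 2: select D,W (d=6); attach at lengths (3, 3); label the merged cluster DW
  updated: d(C,DW)=22, d(DW,K)=30, d(DW,NO)=65/2, d(DW,S)=19
iteration 3: select C,S (d=9); attach at lengths (9/2, 9/2); label the merged cluster CS
  updated: d(CS,DW)=41/2, d(CS,K)=37, d(CS,NO)=157/4
iteration 4: select K,NO (d=25/2); attach at lengths (25/4, 21/4); label the merged cluster KNO
  updated: d(CS,KNO)=77/2, d(DW,KNO)=95/3
iteration 5: select CS,DW (d=41/2); attach at lengths (23/4, 29/4); label the merged cluster CDSW
  updated: d(CDSW,KNO)=421/12
iteration 6: select CDSW,KNO (d=421/12); attach at lengths (175/24, 271/24); label the merged cluster CDKNOSW
final tree: (((C:9/2,S:9/2):23/4,(D:3,W:3):29/4):175/24,(K:25/4,(N:1,O:1):21/4):271/24)
total length: 721/12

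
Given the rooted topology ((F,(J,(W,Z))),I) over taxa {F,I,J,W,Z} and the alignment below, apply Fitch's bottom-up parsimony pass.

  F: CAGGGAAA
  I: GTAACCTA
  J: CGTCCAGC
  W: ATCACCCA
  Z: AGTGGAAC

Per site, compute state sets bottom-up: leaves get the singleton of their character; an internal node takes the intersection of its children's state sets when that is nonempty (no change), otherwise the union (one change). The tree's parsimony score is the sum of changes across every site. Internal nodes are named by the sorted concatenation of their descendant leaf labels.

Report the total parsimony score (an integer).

[col 0] WZ: children W:{A}, Z:{A} ∩→ {A}; cost 0
[col 0] JWZ: children J:{C}, WZ:{A} ∪→ {A,C}; cost 1
[col 0] FJWZ: children F:{C}, JWZ:{A,C} ∩→ {C}; cost 0
[col 0] FIJWZ: children FJWZ:{C}, I:{G} ∪→ {C,G}; cost 1
[col 1] WZ: children W:{T}, Z:{G} ∪→ {G,T}; cost 1
[col 1] JWZ: children J:{G}, WZ:{G,T} ∩→ {G}; cost 0
[col 1] FJWZ: children F:{A}, JWZ:{G} ∪→ {A,G}; cost 1
[col 1] FIJWZ: children FJWZ:{A,G}, I:{T} ∪→ {A,G,T}; cost 1
[col 2] WZ: children W:{C}, Z:{T} ∪→ {C,T}; cost 1
[col 2] JWZ: children J:{T}, WZ:{C,T} ∩→ {T}; cost 0
[col 2] FJWZ: children F:{G}, JWZ:{T} ∪→ {G,T}; cost 1
[col 2] FIJWZ: children FJWZ:{G,T}, I:{A} ∪→ {A,G,T}; cost 1
[col 3] WZ: children W:{A}, Z:{G} ∪→ {A,G}; cost 1
[col 3] JWZ: children J:{C}, WZ:{A,G} ∪→ {A,C,G}; cost 1
[col 3] FJWZ: children F:{G}, JWZ:{A,C,G} ∩→ {G}; cost 0
[col 3] FIJWZ: children FJWZ:{G}, I:{A} ∪→ {A,G}; cost 1
[col 4] WZ: children W:{C}, Z:{G} ∪→ {C,G}; cost 1
[col 4] JWZ: children J:{C}, WZ:{C,G} ∩→ {C}; cost 0
[col 4] FJWZ: children F:{G}, JWZ:{C} ∪→ {C,G}; cost 1
[col 4] FIJWZ: children FJWZ:{C,G}, I:{C} ∩→ {C}; cost 0
[col 5] WZ: children W:{C}, Z:{A} ∪→ {A,C}; cost 1
[col 5] JWZ: children J:{A}, WZ:{A,C} ∩→ {A}; cost 0
[col 5] FJWZ: children F:{A}, JWZ:{A} ∩→ {A}; cost 0
[col 5] FIJWZ: children FJWZ:{A}, I:{C} ∪→ {A,C}; cost 1
[col 6] WZ: children W:{C}, Z:{A} ∪→ {A,C}; cost 1
[col 6] JWZ: children J:{G}, WZ:{A,C} ∪→ {A,C,G}; cost 1
[col 6] FJWZ: children F:{A}, JWZ:{A,C,G} ∩→ {A}; cost 0
[col 6] FIJWZ: children FJWZ:{A}, I:{T} ∪→ {A,T}; cost 1
[col 7] WZ: children W:{A}, Z:{C} ∪→ {A,C}; cost 1
[col 7] JWZ: children J:{C}, WZ:{A,C} ∩→ {C}; cost 0
[col 7] FJWZ: children F:{A}, JWZ:{C} ∪→ {A,C}; cost 1
[col 7] FIJWZ: children FJWZ:{A,C}, I:{A} ∩→ {A}; cost 0
per-site changes: [2, 3, 3, 3, 2, 2, 3, 2]; total = 20

20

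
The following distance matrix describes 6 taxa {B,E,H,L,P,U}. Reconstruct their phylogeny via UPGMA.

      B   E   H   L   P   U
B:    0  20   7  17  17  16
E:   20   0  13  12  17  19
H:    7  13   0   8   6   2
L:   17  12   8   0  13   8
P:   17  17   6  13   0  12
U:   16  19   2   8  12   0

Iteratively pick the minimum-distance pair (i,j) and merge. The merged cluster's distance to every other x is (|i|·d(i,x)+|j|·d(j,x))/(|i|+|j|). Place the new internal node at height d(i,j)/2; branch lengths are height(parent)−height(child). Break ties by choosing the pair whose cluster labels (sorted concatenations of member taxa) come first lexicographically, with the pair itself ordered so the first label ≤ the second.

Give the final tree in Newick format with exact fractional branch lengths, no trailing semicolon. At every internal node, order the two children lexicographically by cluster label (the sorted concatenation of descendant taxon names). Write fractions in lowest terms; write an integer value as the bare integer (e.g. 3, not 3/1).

iteration 1: select H,U (d=2); attach at lengths (1, 1); label the merged cluster HU
  updated: d(B,HU)=23/2, d(E,HU)=16, d(HU,L)=8, d(HU,P)=9
iteration 2: select HU,L (d=8); attach at lengths (3, 4); label the merged cluster HLU
  updated: d(B,HLU)=40/3, d(E,HLU)=44/3, d(HLU,P)=31/3
iteration 3: select HLU,P (d=31/3); attach at lengths (7/6, 31/6); label the merged cluster HLPU
  updated: d(B,HLPU)=57/4, d(E,HLPU)=61/4
iteration 4: select B,HLPU (d=57/4); attach at lengths (57/8, 47/24); label the merged cluster BHLPU
  updated: d(BHLPU,E)=81/5
iteration 5: select BHLPU,E (d=81/5); attach at lengths (39/40, 81/10); label the merged cluster BEHLPU
final tree: ((B:57/8,(((H:1,U:1):3,L:4):7/6,P:31/6):47/24):39/40,E:81/10)
total length: 4019/120

((B:57/8,(((H:1,U:1):3,L:4):7/6,P:31/6):47/24):39/40,E:81/10)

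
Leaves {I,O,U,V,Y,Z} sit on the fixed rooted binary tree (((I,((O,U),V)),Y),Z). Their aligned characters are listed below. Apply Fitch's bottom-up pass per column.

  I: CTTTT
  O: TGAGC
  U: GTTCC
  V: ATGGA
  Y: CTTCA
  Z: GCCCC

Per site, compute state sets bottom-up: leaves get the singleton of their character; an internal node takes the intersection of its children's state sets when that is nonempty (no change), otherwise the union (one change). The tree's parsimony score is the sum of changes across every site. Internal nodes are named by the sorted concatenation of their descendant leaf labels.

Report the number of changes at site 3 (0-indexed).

[col 0] OU: children O:{T}, U:{G} ∪→ {G,T}; cost 1
[col 0] OUV: children OU:{G,T}, V:{A} ∪→ {A,G,T}; cost 1
[col 0] IOUV: children I:{C}, OUV:{A,G,T} ∪→ {A,C,G,T}; cost 1
[col 0] IOUVY: children IOUV:{A,C,G,T}, Y:{C} ∩→ {C}; cost 0
[col 0] IOUVYZ: children IOUVY:{C}, Z:{G} ∪→ {C,G}; cost 1
[col 1] OU: children O:{G}, U:{T} ∪→ {G,T}; cost 1
[col 1] OUV: children OU:{G,T}, V:{T} ∩→ {T}; cost 0
[col 1] IOUV: children I:{T}, OUV:{T} ∩→ {T}; cost 0
[col 1] IOUVY: children IOUV:{T}, Y:{T} ∩→ {T}; cost 0
[col 1] IOUVYZ: children IOUVY:{T}, Z:{C} ∪→ {C,T}; cost 1
[col 2] OU: children O:{A}, U:{T} ∪→ {A,T}; cost 1
[col 2] OUV: children OU:{A,T}, V:{G} ∪→ {A,G,T}; cost 1
[col 2] IOUV: children I:{T}, OUV:{A,G,T} ∩→ {T}; cost 0
[col 2] IOUVY: children IOUV:{T}, Y:{T} ∩→ {T}; cost 0
[col 2] IOUVYZ: children IOUVY:{T}, Z:{C} ∪→ {C,T}; cost 1
[col 3] OU: children O:{G}, U:{C} ∪→ {C,G}; cost 1
[col 3] OUV: children OU:{C,G}, V:{G} ∩→ {G}; cost 0
[col 3] IOUV: children I:{T}, OUV:{G} ∪→ {G,T}; cost 1
[col 3] IOUVY: children IOUV:{G,T}, Y:{C} ∪→ {C,G,T}; cost 1
[col 3] IOUVYZ: children IOUVY:{C,G,T}, Z:{C} ∩→ {C}; cost 0
[col 4] OU: children O:{C}, U:{C} ∩→ {C}; cost 0
[col 4] OUV: children OU:{C}, V:{A} ∪→ {A,C}; cost 1
[col 4] IOUV: children I:{T}, OUV:{A,C} ∪→ {A,C,T}; cost 1
[col 4] IOUVY: children IOUV:{A,C,T}, Y:{A} ∩→ {A}; cost 0
[col 4] IOUVYZ: children IOUVY:{A}, Z:{C} ∪→ {A,C}; cost 1
per-site changes: [4, 2, 3, 3, 3]; total = 15

3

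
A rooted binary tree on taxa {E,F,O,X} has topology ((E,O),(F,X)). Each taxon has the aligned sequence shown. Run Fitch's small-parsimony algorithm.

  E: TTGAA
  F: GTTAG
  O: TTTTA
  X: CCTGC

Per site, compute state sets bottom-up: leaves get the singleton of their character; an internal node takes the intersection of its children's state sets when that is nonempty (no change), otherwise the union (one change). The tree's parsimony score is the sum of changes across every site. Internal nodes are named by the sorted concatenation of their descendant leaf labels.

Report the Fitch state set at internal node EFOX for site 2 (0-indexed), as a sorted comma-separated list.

T

[col 0] EO: children E:{T}, O:{T} ∩→ {T}; cost 0
[col 0] FX: children F:{G}, X:{C} ∪→ {C,G}; cost 1
[col 0] EFOX: children EO:{T}, FX:{C,G} ∪→ {C,G,T}; cost 1
[col 1] EO: children E:{T}, O:{T} ∩→ {T}; cost 0
[col 1] FX: children F:{T}, X:{C} ∪→ {C,T}; cost 1
[col 1] EFOX: children EO:{T}, FX:{C,T} ∩→ {T}; cost 0
[col 2] EO: children E:{G}, O:{T} ∪→ {G,T}; cost 1
[col 2] FX: children F:{T}, X:{T} ∩→ {T}; cost 0
[col 2] EFOX: children EO:{G,T}, FX:{T} ∩→ {T}; cost 0
[col 3] EO: children E:{A}, O:{T} ∪→ {A,T}; cost 1
[col 3] FX: children F:{A}, X:{G} ∪→ {A,G}; cost 1
[col 3] EFOX: children EO:{A,T}, FX:{A,G} ∩→ {A}; cost 0
[col 4] EO: children E:{A}, O:{A} ∩→ {A}; cost 0
[col 4] FX: children F:{G}, X:{C} ∪→ {C,G}; cost 1
[col 4] EFOX: children EO:{A}, FX:{C,G} ∪→ {A,C,G}; cost 1
per-site changes: [2, 1, 1, 2, 2]; total = 8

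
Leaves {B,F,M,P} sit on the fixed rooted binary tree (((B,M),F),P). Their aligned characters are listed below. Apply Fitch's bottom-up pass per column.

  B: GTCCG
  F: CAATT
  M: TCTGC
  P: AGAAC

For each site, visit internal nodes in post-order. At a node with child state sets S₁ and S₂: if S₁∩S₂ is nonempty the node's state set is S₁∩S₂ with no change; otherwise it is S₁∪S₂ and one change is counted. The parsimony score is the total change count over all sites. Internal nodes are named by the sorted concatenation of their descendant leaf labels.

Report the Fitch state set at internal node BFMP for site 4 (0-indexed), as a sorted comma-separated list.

C

site 0, node BM: B={G} ∪ M={T} → {G,T} (+1)
site 0, node BFM: BM={G,T} ∪ F={C} → {C,G,T} (+1)
site 0, node BFMP: BFM={C,G,T} ∪ P={A} → {A,C,G,T} (+1)
site 1, node BM: B={T} ∪ M={C} → {C,T} (+1)
site 1, node BFM: BM={C,T} ∪ F={A} → {A,C,T} (+1)
site 1, node BFMP: BFM={A,C,T} ∪ P={G} → {A,C,G,T} (+1)
site 2, node BM: B={C} ∪ M={T} → {C,T} (+1)
site 2, node BFM: BM={C,T} ∪ F={A} → {A,C,T} (+1)
site 2, node BFMP: BFM={A,C,T} ∩ P={A} → {A} (+0)
site 3, node BM: B={C} ∪ M={G} → {C,G} (+1)
site 3, node BFM: BM={C,G} ∪ F={T} → {C,G,T} (+1)
site 3, node BFMP: BFM={C,G,T} ∪ P={A} → {A,C,G,T} (+1)
site 4, node BM: B={G} ∪ M={C} → {C,G} (+1)
site 4, node BFM: BM={C,G} ∪ F={T} → {C,G,T} (+1)
site 4, node BFMP: BFM={C,G,T} ∩ P={C} → {C} (+0)
per-site changes: [3, 3, 2, 3, 2]; total = 13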